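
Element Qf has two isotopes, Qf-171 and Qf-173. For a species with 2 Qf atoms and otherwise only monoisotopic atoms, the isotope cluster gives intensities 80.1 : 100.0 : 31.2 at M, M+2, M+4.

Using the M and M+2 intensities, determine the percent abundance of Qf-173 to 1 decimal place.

Write p for the Qf-171 fraction. I(M+2)/I(M) = [C(2,1)·p^1·(1−p)] / p^2 = 2·(1−p)/p = 100.0/80.1 = 1.2484
(1−p)/p = 1.2484/2 = 0.6242  ⇒  p = 1/(1 + 0.6242) = 0.6157
Qf-171: 61.6%, Qf-173: 38.4%.

38.4%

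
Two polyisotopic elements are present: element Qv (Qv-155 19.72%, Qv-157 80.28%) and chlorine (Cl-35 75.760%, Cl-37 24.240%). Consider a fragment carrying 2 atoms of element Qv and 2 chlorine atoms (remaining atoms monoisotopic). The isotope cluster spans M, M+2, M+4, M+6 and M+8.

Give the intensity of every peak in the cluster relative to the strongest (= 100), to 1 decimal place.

4.6 : 40.1 : 100.0 : 52.3 : 7.8

Element Qv pattern (n=2): 0.03888784 : 0.31662432 : 0.64448784
Chlorine pattern (n=2): 0.57395776 : 0.36728448 : 0.05875776
Convolve the two distributions (both contribute in 2-u steps):
  M: 0.03888784×0.57395776 = 0.022320
  M+2: 0.03888784×0.36728448 + 0.31662432×0.57395776 = 0.196012
  M+4: 0.03888784×0.05875776 + 0.31662432×0.36728448 + 0.64448784×0.57395776 = 0.488485
  M+6: 0.31662432×0.05875776 + 0.64448784×0.36728448 = 0.255315
  M+8: 0.64448784×0.05875776 = 0.037869
Scale to base peak (0.488485) = 100: 4.6 : 40.1 : 100.0 : 52.3 : 7.8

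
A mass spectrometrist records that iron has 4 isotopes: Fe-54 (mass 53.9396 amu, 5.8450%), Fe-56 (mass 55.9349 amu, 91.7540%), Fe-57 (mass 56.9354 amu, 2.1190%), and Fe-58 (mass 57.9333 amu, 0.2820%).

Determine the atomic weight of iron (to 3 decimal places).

55.845 amu

Weight each isotope mass by its fractional abundance: 0.058450 × 53.9396 + 0.917540 × 55.9349 + 0.021190 × 56.9354 + 0.002820 × 57.9333
= 3.15277 + 51.32251 + 1.20646 + 0.16337 = 55.84511 amu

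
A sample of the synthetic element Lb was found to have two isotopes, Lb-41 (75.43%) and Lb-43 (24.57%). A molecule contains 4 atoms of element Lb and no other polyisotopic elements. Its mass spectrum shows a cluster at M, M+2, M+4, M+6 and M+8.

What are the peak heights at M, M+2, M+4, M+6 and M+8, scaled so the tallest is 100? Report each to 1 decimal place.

76.8 : 100.0 : 48.9 : 10.6 : 0.9

Each Lb atom is independently Lb-41 (p = 0.7543) or Lb-43 (q = 0.2457); the cluster is the binomial expansion (p + q)^4.
P(M) = 0.7543^4 = 0.323725
P(M+2) = 4 × 0.7543^3 × 0.2457^1 = 0.421791
P(M+4) = 6 × 0.7543^2 × 0.2457^2 = 0.206087
P(M+6) = 4 × 0.7543^1 × 0.2457^3 = 0.044753
P(M+8) = 0.2457^4 = 0.003644
The M+2 peak is largest (0.421791); scaling to 100 gives 76.8 : 100.0 : 48.9 : 10.6 : 0.9.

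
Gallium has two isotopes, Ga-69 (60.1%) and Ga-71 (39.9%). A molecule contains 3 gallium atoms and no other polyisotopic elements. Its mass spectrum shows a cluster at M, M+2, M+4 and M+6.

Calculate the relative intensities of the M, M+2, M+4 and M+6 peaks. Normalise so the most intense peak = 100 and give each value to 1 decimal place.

50.2 : 100.0 : 66.4 : 14.7

The 3 Ga atoms are independent, so intensities follow the terms of (0.601 + 0.399)^3.
P(M) = 0.601^3 = 0.217082
P(M+2) = 3 × 0.601^2 × 0.399^1 = 0.432358
P(M+4) = 3 × 0.601^1 × 0.399^2 = 0.287039
P(M+6) = 0.399^3 = 0.063521
The M+2 peak is largest (0.432358); scaling to 100 gives 50.2 : 100.0 : 66.4 : 14.7.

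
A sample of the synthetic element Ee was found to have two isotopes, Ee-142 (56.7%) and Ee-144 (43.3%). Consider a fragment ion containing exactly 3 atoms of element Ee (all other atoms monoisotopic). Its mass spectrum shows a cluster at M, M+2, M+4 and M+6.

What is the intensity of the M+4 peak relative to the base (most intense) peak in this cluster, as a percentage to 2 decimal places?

76.37%

(0.567 + 0.433)^3 gives M 0.1823, M+2 0.4176, M+4 0.3189, M+6 0.0812; the largest is M+2.
P(M+2) = C(3,1) × 0.567^2 × 0.433^1 = 3 × 0.321489 × 0.4330 = 0.417614 (base)
P(M+4) = C(3,2) × 0.567^1 × 0.433^2 = 3 × 0.5670 × 0.187489 = 0.318919
Relative intensity = 0.318919 / 0.417614 × 100 = 76.37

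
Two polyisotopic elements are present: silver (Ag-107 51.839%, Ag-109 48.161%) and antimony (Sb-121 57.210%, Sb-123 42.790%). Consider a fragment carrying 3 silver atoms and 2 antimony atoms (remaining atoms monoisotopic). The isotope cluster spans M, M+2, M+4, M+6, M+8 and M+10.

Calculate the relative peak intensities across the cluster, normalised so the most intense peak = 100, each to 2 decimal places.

Silver pattern (n=3): 0.13930601 : 0.38826655 : 0.36071887 : 0.11170857
Antimony pattern (n=2): 0.32729841 : 0.48960318 : 0.18309841
Convolve the two distributions (both contribute in 2-u steps):
  M: 0.13930601×0.32729841 = 0.045595
  M+2: 0.13930601×0.48960318 + 0.38826655×0.32729841 = 0.195284
  M+4: 0.13930601×0.18309841 + 0.38826655×0.48960318 + 0.36071887×0.32729841 = 0.333666
  M+6: 0.38826655×0.18309841 + 0.36071887×0.48960318 + 0.11170857×0.32729841 = 0.284262
  M+8: 0.36071887×0.18309841 + 0.11170857×0.48960318 = 0.120740
  M+10: 0.11170857×0.18309841 = 0.020454
Scale to base peak (0.333666) = 100: 13.66 : 58.53 : 100.00 : 85.19 : 36.19 : 6.13

13.66 : 58.53 : 100.00 : 85.19 : 36.19 : 6.13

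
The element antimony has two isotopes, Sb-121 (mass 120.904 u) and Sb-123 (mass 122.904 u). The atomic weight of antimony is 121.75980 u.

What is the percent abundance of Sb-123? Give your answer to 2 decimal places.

42.79%

With x = fraction of Sb-121 (so Sb-123 is 1 − x):
120.904·x + 122.904·(1 − x) = 121.75980
(120.904 − 122.904)·x = 121.75980 − 122.904
x = -1.14420 / -2.000 = 0.57210 → 57.21% Sb-121, 42.79% Sb-123.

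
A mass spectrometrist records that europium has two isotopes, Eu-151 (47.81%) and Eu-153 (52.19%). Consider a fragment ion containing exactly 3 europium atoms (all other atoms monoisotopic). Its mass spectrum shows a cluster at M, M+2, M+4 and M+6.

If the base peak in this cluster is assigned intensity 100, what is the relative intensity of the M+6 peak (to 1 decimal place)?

(0.4781 + 0.5219)^3 gives M 0.1093, M+2 0.3579, M+4 0.3907, M+6 0.1422; the largest is M+4.
P(M+4) = C(3,2) × 0.4781^1 × 0.5219^2 = 3 × 0.4781 × 0.27237961 = 0.390674 (base)
P(M+6) = C(3,3) × 0.4781^0 × 0.5219^3 = 1 × 1.0000 × 0.14215492 = 0.142155
Relative intensity = 0.142155 / 0.390674 × 100 = 36.4

36.4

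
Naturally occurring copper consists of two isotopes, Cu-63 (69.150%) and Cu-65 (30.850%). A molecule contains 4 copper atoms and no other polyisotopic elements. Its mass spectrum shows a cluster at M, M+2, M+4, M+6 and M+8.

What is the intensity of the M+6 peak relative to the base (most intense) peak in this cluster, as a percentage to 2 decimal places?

Binomial terms of (0.69150 + 0.30850)^4: M 0.2286, M+2 0.4080, M+4 0.2731, M+6 0.0812, M+8 0.0091 → M+2 is the base peak.
P(M+2) = C(4,1) × 0.69150^3 × 0.30850^1 = 4 × 0.33065611 × 0.3085 = 0.408030 (base)
P(M+6) = C(4,3) × 0.69150^1 × 0.30850^3 = 4 × 0.6915 × 0.02936064 = 0.081212
Relative intensity = 0.081212 / 0.408030 × 100 = 19.90

19.90%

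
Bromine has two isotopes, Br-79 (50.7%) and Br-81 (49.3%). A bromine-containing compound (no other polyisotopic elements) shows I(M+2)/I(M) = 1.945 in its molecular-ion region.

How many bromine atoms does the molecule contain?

For n independent Br atoms, I(M+2)/I(M) = n · (abundance Br-81) / (abundance Br-79) = n · 0.493/0.507.
n = 1.945 × 0.507/0.493 = 2.00 ≈ 2

2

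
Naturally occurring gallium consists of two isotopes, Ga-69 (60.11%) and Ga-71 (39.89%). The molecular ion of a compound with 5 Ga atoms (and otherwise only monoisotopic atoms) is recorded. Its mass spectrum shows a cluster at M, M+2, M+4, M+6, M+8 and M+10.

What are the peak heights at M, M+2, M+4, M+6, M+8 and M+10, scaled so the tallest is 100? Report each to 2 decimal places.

Expanding (0.6011 + 0.3989)^5:
P(M) = 0.6011^5 = 0.078475
P(M+2) = 5 × 0.6011^4 × 0.3989^1 = 0.260388
P(M+4) = 10 × 0.6011^3 × 0.3989^2 = 0.345596
P(M+6) = 10 × 0.6011^2 × 0.3989^3 = 0.229343
P(M+8) = 5 × 0.6011^1 × 0.3989^4 = 0.076098
P(M+10) = 0.3989^5 = 0.010100
The M+4 peak is largest (0.345596); scaling to 100 gives 22.71 : 75.34 : 100.00 : 66.36 : 22.02 : 2.92.

22.71 : 75.34 : 100.00 : 66.36 : 22.02 : 2.92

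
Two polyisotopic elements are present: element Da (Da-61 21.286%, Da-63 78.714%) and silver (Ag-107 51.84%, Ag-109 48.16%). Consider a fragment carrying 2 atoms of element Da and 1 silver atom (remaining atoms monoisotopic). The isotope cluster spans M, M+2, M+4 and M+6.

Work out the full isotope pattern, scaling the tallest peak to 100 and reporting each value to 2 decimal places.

4.87 : 40.52 : 100.00 : 61.83

Element Da pattern (n=2): 0.04530938 : 0.33510124 : 0.61958938
Silver pattern (n=1): 0.5184 : 0.4816
Convolve the two distributions (both contribute in 2-u steps):
  M: 0.04530938×0.5184 = 0.023488
  M+2: 0.04530938×0.4816 + 0.33510124×0.5184 = 0.195537
  M+4: 0.33510124×0.4816 + 0.61958938×0.5184 = 0.482580
  M+6: 0.61958938×0.4816 = 0.298394
Scale to base peak (0.482580) = 100: 4.87 : 40.52 : 100.00 : 61.83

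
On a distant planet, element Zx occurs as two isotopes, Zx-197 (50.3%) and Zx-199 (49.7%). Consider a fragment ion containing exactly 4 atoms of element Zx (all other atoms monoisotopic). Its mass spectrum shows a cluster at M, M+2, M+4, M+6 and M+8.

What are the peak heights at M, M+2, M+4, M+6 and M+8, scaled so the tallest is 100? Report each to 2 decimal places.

17.07 : 67.47 : 100.00 : 65.87 : 16.27

Each Zx atom is independently Zx-197 (p = 0.503) or Zx-199 (q = 0.497); the cluster is the binomial expansion (p + q)^4.
P(M) = 0.503^4 = 0.064014
P(M+2) = 4 × 0.503^3 × 0.497^1 = 0.253000
P(M+4) = 6 × 0.503^2 × 0.497^2 = 0.374973
P(M+6) = 4 × 0.503^1 × 0.497^3 = 0.247000
P(M+8) = 0.497^4 = 0.061013
The M+4 peak is largest (0.374973); scaling to 100 gives 17.07 : 67.47 : 100.00 : 65.87 : 16.27.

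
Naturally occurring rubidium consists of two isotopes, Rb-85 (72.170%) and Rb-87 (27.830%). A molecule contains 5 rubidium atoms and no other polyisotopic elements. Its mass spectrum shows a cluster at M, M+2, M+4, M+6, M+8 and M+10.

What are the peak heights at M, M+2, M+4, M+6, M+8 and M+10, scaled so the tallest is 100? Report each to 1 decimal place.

51.9 : 100.0 : 77.1 : 29.7 : 5.7 : 0.4

Each Rb atom is independently Rb-85 (p = 0.72170) or Rb-87 (q = 0.27830); the cluster is the binomial expansion (p + q)^5.
P(M) = 0.72170^5 = 0.195787
P(M+2) = 5 × 0.72170^4 × 0.27830^1 = 0.377494
P(M+4) = 10 × 0.72170^3 × 0.27830^2 = 0.291136
P(M+6) = 10 × 0.72170^2 × 0.27830^3 = 0.112267
P(M+8) = 5 × 0.72170^1 × 0.27830^4 = 0.021646
P(M+10) = 0.27830^5 = 0.001669
The M+2 peak is largest (0.377494); scaling to 100 gives 51.9 : 100.0 : 77.1 : 29.7 : 5.7 : 0.4.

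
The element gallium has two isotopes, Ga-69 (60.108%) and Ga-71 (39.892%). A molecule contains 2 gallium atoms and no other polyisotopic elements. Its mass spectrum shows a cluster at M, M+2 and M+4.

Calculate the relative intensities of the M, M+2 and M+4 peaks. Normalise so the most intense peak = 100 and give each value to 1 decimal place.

The 2 Ga atoms are independent, so intensities follow the terms of (0.60108 + 0.39892)^2.
P(M) = 0.60108^2 = 0.361297
P(M+2) = 2 × 0.60108^1 × 0.39892^1 = 0.479566
P(M+4) = 0.39892^2 = 0.159137
The M+2 peak is largest (0.479566); scaling to 100 gives 75.3 : 100.0 : 33.2.

75.3 : 100.0 : 33.2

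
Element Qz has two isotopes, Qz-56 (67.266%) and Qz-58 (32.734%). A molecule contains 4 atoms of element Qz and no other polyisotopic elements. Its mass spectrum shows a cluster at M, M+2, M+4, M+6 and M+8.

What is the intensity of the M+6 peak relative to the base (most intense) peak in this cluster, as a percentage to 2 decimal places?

23.68%

(0.67266 + 0.32734)^4 gives M 0.2047, M+2 0.3985, M+4 0.2909, M+6 0.0944, M+8 0.0115; the largest is M+2.
P(M+2) = C(4,1) × 0.67266^3 × 0.32734^1 = 4 × 0.30435946 × 0.32734 = 0.398516 (base)
P(M+6) = C(4,3) × 0.67266^1 × 0.32734^3 = 4 × 0.67266 × 0.03507496 = 0.094374
Relative intensity = 0.094374 / 0.398516 × 100 = 23.68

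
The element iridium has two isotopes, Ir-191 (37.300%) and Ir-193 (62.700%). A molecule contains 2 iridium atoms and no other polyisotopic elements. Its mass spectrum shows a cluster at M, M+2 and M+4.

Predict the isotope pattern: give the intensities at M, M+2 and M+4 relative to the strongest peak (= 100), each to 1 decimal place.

Expanding (0.37300 + 0.62700)^2:
P(M) = 0.37300^2 = 0.139129
P(M+2) = 2 × 0.37300^1 × 0.62700^1 = 0.467742
P(M+4) = 0.62700^2 = 0.393129
The M+2 peak is largest (0.467742); scaling to 100 gives 29.7 : 100.0 : 84.0.

29.7 : 100.0 : 84.0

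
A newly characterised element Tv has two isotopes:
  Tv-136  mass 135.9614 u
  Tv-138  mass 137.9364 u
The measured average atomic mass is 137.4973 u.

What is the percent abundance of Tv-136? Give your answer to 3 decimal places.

22.233%

Let x be the fractional abundance of Tv-136; then Tv-138 has abundance 1 − x.
135.9614·x + 137.9364·(1 − x) = 137.4973
(135.9614 − 137.9364)·x = 137.4973 − 137.9364
x = -0.4391 / -1.9750 = 0.22233 → 22.233% Tv-136, 77.767% Tv-138.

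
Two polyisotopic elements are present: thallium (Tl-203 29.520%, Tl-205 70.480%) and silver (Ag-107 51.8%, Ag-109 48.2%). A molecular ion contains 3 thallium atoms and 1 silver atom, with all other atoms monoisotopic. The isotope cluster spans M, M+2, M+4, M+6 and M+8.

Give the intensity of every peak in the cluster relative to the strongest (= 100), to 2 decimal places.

3.39 : 27.41 : 80.50 : 100.00 : 42.90

Thallium pattern (n=3): 0.02572463 : 0.18425524 : 0.43991564 : 0.35010449
Silver pattern (n=1): 0.5180 : 0.4820
Convolve the two distributions (both contribute in 2-u steps):
  M: 0.02572463×0.5180 = 0.013325
  M+2: 0.02572463×0.4820 + 0.18425524×0.5180 = 0.107843
  M+4: 0.18425524×0.4820 + 0.43991564×0.5180 = 0.316687
  M+6: 0.43991564×0.4820 + 0.35010449×0.5180 = 0.393393
  M+8: 0.35010449×0.4820 = 0.168750
Scale to base peak (0.393393) = 100: 3.39 : 27.41 : 80.50 : 100.00 : 42.90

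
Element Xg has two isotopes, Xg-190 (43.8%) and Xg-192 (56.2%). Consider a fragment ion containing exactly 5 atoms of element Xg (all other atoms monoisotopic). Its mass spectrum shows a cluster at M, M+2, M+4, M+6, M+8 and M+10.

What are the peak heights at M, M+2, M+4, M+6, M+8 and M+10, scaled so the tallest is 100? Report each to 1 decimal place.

4.7 : 30.4 : 77.9 : 100.0 : 64.2 : 16.5

Expanding (0.438 + 0.562)^5:
P(M) = 0.438^5 = 0.016120
P(M+2) = 5 × 0.438^4 × 0.562^1 = 0.103420
P(M+4) = 10 × 0.438^3 × 0.562^2 = 0.265396
P(M+6) = 10 × 0.438^2 × 0.562^3 = 0.340531
P(M+8) = 5 × 0.438^1 × 0.562^4 = 0.218469
P(M+10) = 0.562^5 = 0.056064
The M+6 peak is largest (0.340531); scaling to 100 gives 4.7 : 30.4 : 77.9 : 100.0 : 64.2 : 16.5.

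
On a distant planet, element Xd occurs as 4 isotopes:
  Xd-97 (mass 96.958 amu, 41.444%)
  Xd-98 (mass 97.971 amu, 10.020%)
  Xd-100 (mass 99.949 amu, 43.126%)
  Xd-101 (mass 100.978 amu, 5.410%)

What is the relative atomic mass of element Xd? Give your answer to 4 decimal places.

Average mass = Σ (abundance × isotope mass) = 0.41444 × 96.958 + 0.10020 × 97.971 + 0.43126 × 99.949 + 0.05410 × 100.978
= 40.18327 + 9.81669 + 43.10401 + 5.46291 = 98.56688 amu

98.5669 amu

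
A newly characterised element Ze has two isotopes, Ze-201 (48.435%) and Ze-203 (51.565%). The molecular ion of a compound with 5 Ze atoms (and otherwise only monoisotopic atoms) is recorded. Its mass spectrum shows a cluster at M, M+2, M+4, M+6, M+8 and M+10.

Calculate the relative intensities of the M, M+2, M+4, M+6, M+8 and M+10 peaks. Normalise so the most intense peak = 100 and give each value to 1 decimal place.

Each Ze atom is independently Ze-201 (p = 0.48435) or Ze-203 (q = 0.51565); the cluster is the binomial expansion (p + q)^5.
P(M) = 0.48435^5 = 0.026656
P(M+2) = 5 × 0.48435^4 × 0.51565^1 = 0.141893
P(M+4) = 10 × 0.48435^3 × 0.51565^2 = 0.302126
P(M+6) = 10 × 0.48435^2 × 0.51565^3 = 0.321650
P(M+8) = 5 × 0.48435^1 × 0.51565^4 = 0.171218
P(M+10) = 0.51565^5 = 0.036457
The M+6 peak is largest (0.321650); scaling to 100 gives 8.3 : 44.1 : 93.9 : 100.0 : 53.2 : 11.3.

8.3 : 44.1 : 93.9 : 100.0 : 53.2 : 11.3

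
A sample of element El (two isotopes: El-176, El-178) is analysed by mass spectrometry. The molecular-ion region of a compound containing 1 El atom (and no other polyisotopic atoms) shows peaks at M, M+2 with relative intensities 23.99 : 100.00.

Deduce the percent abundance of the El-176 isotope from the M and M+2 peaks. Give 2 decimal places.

19.35%

Let p = fractional abundance of El-176. I(M+2)/I(M) = [C(1,1)·p^0·(1−p)] / p^1 = 1·(1−p)/p = 100.00/23.99 = 4.1684
(1−p)/p = 4.1684/1 = 4.1684  ⇒  p = 1/(1 + 4.1684) = 0.1935
El-176: 19.35%, El-178: 80.65%.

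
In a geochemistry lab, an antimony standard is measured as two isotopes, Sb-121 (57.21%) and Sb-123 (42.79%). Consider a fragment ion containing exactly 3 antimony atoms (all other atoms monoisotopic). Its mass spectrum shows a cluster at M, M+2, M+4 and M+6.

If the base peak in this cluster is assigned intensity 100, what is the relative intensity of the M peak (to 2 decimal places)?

44.57

Term probabilities: M 0.1872, M+2 0.4202, M+4 0.3143, M+6 0.0783. Base peak = M+2.
P(M+2) = C(3,1) × 0.5721^2 × 0.4279^1 = 3 × 0.32729841 × 0.4279 = 0.420153 (base)
P(M) = C(3,0) × 0.5721^3 × 0.4279^0 = 1 × 0.18724742 × 1.0000 = 0.187247
Relative intensity = 0.187247 / 0.420153 × 100 = 44.57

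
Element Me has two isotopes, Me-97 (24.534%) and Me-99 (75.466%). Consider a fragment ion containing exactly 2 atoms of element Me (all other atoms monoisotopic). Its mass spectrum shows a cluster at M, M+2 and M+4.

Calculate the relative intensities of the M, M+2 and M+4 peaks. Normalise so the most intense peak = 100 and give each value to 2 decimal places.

10.57 : 65.02 : 100.00

Expanding (0.24534 + 0.75466)^2:
P(M) = 0.24534^2 = 0.060192
P(M+2) = 2 × 0.24534^1 × 0.75466^1 = 0.370297
P(M+4) = 0.75466^2 = 0.569512
The M+4 peak is largest (0.569512); scaling to 100 gives 10.57 : 65.02 : 100.00.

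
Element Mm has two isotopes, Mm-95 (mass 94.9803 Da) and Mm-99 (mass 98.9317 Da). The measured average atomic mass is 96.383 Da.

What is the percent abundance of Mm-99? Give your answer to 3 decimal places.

With x = fraction of Mm-95 (so Mm-99 is 1 − x):
94.9803·x + 98.9317·(1 − x) = 96.383
(94.9803 − 98.9317)·x = 96.383 − 98.9317
x = -2.5487 / -3.9514 = 0.64501 → 64.501% Mm-95, 35.499% Mm-99.

35.499%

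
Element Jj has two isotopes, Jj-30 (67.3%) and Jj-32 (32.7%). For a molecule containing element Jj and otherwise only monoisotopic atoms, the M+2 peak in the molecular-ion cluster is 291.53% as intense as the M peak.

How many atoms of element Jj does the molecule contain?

With n Jj atoms, P(M+2)/P(M) = C(n,1)·p^(n−1)q / p^n = n·q/p = n · 0.327/0.673.
n = 2.9153 × 0.673/0.327 = 6.00 ≈ 6

6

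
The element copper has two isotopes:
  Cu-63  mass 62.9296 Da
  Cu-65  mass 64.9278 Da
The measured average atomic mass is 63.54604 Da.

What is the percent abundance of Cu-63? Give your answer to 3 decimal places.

With x = fraction of Cu-63 (so Cu-65 is 1 − x):
62.9296·x + 64.9278·(1 − x) = 63.54604
(62.9296 − 64.9278)·x = 63.54604 − 64.9278
x = -1.38176 / -1.9982 = 0.69150 → 69.150% Cu-63, 30.850% Cu-65.

69.150%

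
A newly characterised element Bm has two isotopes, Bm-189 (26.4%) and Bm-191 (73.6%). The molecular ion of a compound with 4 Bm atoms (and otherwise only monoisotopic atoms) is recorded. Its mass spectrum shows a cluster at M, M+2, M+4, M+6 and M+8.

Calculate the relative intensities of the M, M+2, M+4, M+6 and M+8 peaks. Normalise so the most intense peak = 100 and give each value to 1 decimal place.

1.2 : 12.9 : 53.8 : 100.0 : 69.7

The 4 Bm atoms are independent, so intensities follow the terms of (0.264 + 0.736)^4.
P(M) = 0.264^4 = 0.004858
P(M+2) = 4 × 0.264^3 × 0.736^1 = 0.054169
P(M+4) = 6 × 0.264^2 × 0.736^2 = 0.226524
P(M+6) = 4 × 0.264^1 × 0.736^3 = 0.421015
P(M+8) = 0.736^4 = 0.293435
The M+6 peak is largest (0.421015); scaling to 100 gives 1.2 : 12.9 : 53.8 : 100.0 : 69.7.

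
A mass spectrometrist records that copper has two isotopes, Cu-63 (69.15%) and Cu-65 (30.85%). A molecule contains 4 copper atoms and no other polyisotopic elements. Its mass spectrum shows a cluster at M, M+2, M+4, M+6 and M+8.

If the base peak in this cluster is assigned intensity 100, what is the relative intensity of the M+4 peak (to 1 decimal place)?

Binomial terms of (0.6915 + 0.3085)^4: M 0.2286, M+2 0.4080, M+4 0.2731, M+6 0.0812, M+8 0.0091 → M+2 is the base peak.
P(M+2) = C(4,1) × 0.6915^3 × 0.3085^1 = 4 × 0.33065611 × 0.3085 = 0.408030 (base)
P(M+4) = C(4,2) × 0.6915^2 × 0.3085^2 = 6 × 0.47817225 × 0.09517225 = 0.273052
Relative intensity = 0.273052 / 0.408030 × 100 = 66.9

66.9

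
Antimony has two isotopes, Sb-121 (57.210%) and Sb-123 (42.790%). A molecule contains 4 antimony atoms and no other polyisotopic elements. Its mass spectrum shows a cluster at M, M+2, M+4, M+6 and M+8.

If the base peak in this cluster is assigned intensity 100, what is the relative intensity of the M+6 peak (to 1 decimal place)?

Binomial terms of (0.57210 + 0.42790)^4: M 0.1071, M+2 0.3205, M+4 0.3596, M+6 0.1793, M+8 0.0335 → M+4 is the base peak.
P(M+4) = C(4,2) × 0.57210^2 × 0.42790^2 = 6 × 0.32729841 × 0.18309841 = 0.359567 (base)
P(M+6) = C(4,3) × 0.57210^1 × 0.42790^3 = 4 × 0.5721 × 0.07834781 = 0.179291
Relative intensity = 0.179291 / 0.359567 × 100 = 49.9

49.9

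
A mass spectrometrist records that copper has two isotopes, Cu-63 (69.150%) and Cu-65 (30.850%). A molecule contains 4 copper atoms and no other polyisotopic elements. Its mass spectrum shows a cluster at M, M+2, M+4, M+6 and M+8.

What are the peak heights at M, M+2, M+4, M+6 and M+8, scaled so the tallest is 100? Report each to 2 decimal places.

56.04 : 100.00 : 66.92 : 19.90 : 2.22

Each Cu atom is independently Cu-63 (p = 0.69150) or Cu-65 (q = 0.30850); the cluster is the binomial expansion (p + q)^4.
P(M) = 0.69150^4 = 0.228649
P(M+2) = 4 × 0.69150^3 × 0.30850^1 = 0.408030
P(M+4) = 6 × 0.69150^2 × 0.30850^2 = 0.273052
P(M+6) = 4 × 0.69150^1 × 0.30850^3 = 0.081212
P(M+8) = 0.30850^4 = 0.009058
The M+2 peak is largest (0.408030); scaling to 100 gives 56.04 : 100.00 : 66.92 : 19.90 : 2.22.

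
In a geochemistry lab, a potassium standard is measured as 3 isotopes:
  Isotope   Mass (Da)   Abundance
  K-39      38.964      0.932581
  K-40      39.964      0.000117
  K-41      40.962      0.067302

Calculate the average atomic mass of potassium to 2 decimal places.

39.10 Da

Average mass = Σ (abundance × isotope mass) = 0.932581 × 38.964 + 0.000117 × 39.964 + 0.067302 × 40.962
= 36.3371 + 0.0047 + 2.7568 = 39.0986 Da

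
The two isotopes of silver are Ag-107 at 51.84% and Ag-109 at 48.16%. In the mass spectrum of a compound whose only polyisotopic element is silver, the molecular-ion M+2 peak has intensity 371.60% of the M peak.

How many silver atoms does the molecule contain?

For n independent Ag atoms, I(M+2)/I(M) = n · (abundance Ag-109) / (abundance Ag-107) = n · 0.4816/0.5184.
n = 3.7160 × 0.5184/0.4816 = 4.00 ≈ 4

4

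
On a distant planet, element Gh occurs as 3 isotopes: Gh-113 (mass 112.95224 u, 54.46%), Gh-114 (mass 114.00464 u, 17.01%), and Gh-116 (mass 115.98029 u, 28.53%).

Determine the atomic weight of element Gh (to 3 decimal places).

The abundance-weighted mean is 0.5446 × 112.95224 + 0.1701 × 114.00464 + 0.2853 × 115.98029
= 61.513790 + 19.392189 + 33.089177 = 113.995156 u

113.995 u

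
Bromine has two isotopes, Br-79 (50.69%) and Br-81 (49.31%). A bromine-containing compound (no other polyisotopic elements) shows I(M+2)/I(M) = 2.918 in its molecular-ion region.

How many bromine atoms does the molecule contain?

3

For n independent Br atoms, I(M+2)/I(M) = n · (abundance Br-81) / (abundance Br-79) = n · 0.4931/0.5069.
n = 2.918 × 0.5069/0.4931 = 3.00 ≈ 3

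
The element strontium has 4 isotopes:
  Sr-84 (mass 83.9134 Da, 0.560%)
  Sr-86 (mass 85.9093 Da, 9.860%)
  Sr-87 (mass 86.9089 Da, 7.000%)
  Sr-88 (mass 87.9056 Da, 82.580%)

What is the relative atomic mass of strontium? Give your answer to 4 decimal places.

87.6166 Da

Average mass = Σ (abundance × isotope mass) = 0.00560 × 83.9134 + 0.09860 × 85.9093 + 0.07000 × 86.9089 + 0.82580 × 87.9056
= 0.46992 + 8.47066 + 6.08362 + 72.59244 = 87.61664 Da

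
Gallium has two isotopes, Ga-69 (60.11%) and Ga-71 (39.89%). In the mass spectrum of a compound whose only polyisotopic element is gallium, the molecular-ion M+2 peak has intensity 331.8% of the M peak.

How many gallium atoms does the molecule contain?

For n independent Ga atoms, I(M+2)/I(M) = n · (abundance Ga-71) / (abundance Ga-69) = n · 0.3989/0.6011.
n = 3.318 × 0.6011/0.3989 = 5.00 ≈ 5

5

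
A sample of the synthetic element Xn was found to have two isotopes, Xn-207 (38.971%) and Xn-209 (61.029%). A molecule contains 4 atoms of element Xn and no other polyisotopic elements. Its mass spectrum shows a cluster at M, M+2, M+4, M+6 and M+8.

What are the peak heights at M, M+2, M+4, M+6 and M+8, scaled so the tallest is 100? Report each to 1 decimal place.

The 4 Xn atoms are independent, so intensities follow the terms of (0.38971 + 0.61029)^4.
P(M) = 0.38971^4 = 0.023066
P(M+2) = 4 × 0.38971^3 × 0.61029^1 = 0.144484
P(M+4) = 6 × 0.38971^2 × 0.61029^2 = 0.339396
P(M+6) = 4 × 0.38971^1 × 0.61029^3 = 0.354332
P(M+8) = 0.61029^4 = 0.138722
The M+6 peak is largest (0.354332); scaling to 100 gives 6.5 : 40.8 : 95.8 : 100.0 : 39.2.

6.5 : 40.8 : 95.8 : 100.0 : 39.2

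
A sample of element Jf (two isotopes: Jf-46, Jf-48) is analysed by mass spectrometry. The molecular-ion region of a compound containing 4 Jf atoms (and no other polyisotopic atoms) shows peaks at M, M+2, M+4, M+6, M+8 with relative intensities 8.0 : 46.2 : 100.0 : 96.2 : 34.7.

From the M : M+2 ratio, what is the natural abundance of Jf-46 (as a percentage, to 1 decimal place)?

40.9%

If p is the fraction of Jf that is Jf-46, then I(M+2)/I(M) = [C(4,1)·p^3·(1−p)] / p^4 = 4·(1−p)/p = 46.2/8.0 = 5.7750
(1−p)/p = 5.7750/4 = 1.4438  ⇒  p = 1/(1 + 1.4438) = 0.4092
Jf-46: 40.9%, Jf-48: 59.1%.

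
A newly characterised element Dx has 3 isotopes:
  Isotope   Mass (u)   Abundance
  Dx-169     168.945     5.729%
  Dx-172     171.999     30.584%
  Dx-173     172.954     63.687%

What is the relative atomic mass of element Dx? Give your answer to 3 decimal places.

172.432 u

Average mass = Σ (abundance × isotope mass) = 0.05729 × 168.945 + 0.30584 × 171.999 + 0.63687 × 172.954
= 9.6789 + 52.6042 + 110.1492 = 172.4323 u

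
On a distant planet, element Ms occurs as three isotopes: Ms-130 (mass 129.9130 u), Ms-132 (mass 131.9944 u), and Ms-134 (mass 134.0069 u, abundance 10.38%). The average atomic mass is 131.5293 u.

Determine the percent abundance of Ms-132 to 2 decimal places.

57.24%

Let x and y be the fractions of Ms-130 and Ms-132. Then x + y = 1 − 0.1038 = 0.8962 and 129.9130x + 131.9944y = 131.5293 − 0.1038×134.0069 = 117.61938378.
Substituting: 129.9130x + 131.9944(0.8962 − x) = 117.61938378
(129.9130 − 131.9944)x = -0.6739975  ⇒  x = 0.32382, y = 0.57238
Ms-130: 32.38%, Ms-132: 57.24%.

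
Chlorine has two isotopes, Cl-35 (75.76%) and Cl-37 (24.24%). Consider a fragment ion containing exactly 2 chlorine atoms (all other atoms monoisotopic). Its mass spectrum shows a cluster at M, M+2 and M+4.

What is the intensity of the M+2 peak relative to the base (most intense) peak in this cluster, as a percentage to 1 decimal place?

64.0%

(0.7576 + 0.2424)^2 gives M 0.5740, M+2 0.3673, M+4 0.0588; the largest is M.
P(M) = C(2,0) × 0.7576^2 × 0.2424^0 = 1 × 0.57395776 × 1.0000 = 0.573958 (base)
P(M+2) = C(2,1) × 0.7576^1 × 0.2424^1 = 2 × 0.7576 × 0.2424 = 0.367284
Relative intensity = 0.367284 / 0.573958 × 100 = 64.0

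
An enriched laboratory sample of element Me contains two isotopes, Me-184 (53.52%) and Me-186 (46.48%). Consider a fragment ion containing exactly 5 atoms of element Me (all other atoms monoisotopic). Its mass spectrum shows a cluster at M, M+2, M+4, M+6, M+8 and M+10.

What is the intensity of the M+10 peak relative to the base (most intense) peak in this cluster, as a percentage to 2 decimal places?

Term probabilities: M 0.0439, M+2 0.1907, M+4 0.3312, M+6 0.2876, M+8 0.1249, M+10 0.0217. Base peak = M+4.
P(M+4) = C(5,2) × 0.5352^3 × 0.4648^2 = 10 × 0.15330217 × 0.21603904 = 0.331193 (base)
P(M+10) = C(5,5) × 0.5352^0 × 0.4648^5 = 1 × 1.0000 × 0.02169355 = 0.021694
Relative intensity = 0.021694 / 0.331193 × 100 = 6.55

6.55%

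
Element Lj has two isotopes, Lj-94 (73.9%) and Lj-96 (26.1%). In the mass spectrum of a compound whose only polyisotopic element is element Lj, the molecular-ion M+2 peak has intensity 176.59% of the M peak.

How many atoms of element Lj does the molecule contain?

For n independent Lj atoms, I(M+2)/I(M) = n · (abundance Lj-96) / (abundance Lj-94) = n · 0.261/0.739.
n = 1.7659 × 0.739/0.261 = 5.00 ≈ 5

5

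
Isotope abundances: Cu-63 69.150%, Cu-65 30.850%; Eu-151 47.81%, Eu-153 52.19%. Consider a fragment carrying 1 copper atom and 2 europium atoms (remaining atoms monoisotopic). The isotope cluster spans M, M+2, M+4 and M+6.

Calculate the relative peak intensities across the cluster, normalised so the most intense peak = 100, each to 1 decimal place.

Copper pattern (n=1): 0.6915 : 0.3085
Europium pattern (n=2): 0.22857961 : 0.49904078 : 0.27237961
Convolve the two distributions (both contribute in 2-u steps):
  M: 0.6915×0.22857961 = 0.158063
  M+2: 0.6915×0.49904078 + 0.3085×0.22857961 = 0.415604
  M+4: 0.6915×0.27237961 + 0.3085×0.49904078 = 0.342305
  M+6: 0.3085×0.27237961 = 0.084029
Scale to base peak (0.415604) = 100: 38.0 : 100.0 : 82.4 : 20.2

38.0 : 100.0 : 82.4 : 20.2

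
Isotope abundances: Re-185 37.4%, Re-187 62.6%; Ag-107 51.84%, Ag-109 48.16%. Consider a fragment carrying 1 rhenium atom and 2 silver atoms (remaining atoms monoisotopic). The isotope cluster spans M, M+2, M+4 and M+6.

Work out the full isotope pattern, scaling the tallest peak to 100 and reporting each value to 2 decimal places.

25.17 : 88.90 : 100.00 : 36.36

Rhenium pattern (n=1): 0.3740 : 0.6260
Silver pattern (n=2): 0.26873856 : 0.49932288 : 0.23193856
Convolve the two distributions (both contribute in 2-u steps):
  M: 0.3740×0.26873856 = 0.100508
  M+2: 0.3740×0.49932288 + 0.6260×0.26873856 = 0.354977
  M+4: 0.3740×0.23193856 + 0.6260×0.49932288 = 0.399321
  M+6: 0.6260×0.23193856 = 0.145194
Scale to base peak (0.399321) = 100: 25.17 : 88.90 : 100.00 : 36.36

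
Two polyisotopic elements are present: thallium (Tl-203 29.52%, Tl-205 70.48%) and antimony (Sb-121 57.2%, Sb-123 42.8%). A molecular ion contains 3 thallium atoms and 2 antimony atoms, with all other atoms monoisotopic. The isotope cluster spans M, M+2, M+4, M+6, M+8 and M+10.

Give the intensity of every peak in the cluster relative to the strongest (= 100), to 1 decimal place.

Thallium pattern (n=3): 0.02572463 : 0.18425524 : 0.43991564 : 0.35010449
Antimony pattern (n=2): 0.327184 : 0.489632 : 0.183184
Convolve the two distributions (both contribute in 2-u steps):
  M: 0.02572463×0.327184 = 0.008417
  M+2: 0.02572463×0.489632 + 0.18425524×0.327184 = 0.072881
  M+4: 0.02572463×0.183184 + 0.18425524×0.489632 + 0.43991564×0.327184 = 0.238863
  M+6: 0.18425524×0.183184 + 0.43991564×0.489632 + 0.35010449×0.327184 = 0.363698
  M+8: 0.43991564×0.183184 + 0.35010449×0.489632 = 0.252008
  M+10: 0.35010449×0.183184 = 0.064134
Scale to base peak (0.363698) = 100: 2.3 : 20.0 : 65.7 : 100.0 : 69.3 : 17.6

2.3 : 20.0 : 65.7 : 100.0 : 69.3 : 17.6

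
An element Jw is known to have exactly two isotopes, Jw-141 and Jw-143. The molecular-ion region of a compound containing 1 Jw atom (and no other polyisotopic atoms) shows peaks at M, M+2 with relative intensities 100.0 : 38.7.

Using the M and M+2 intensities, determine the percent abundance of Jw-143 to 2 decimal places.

If p is the fraction of Jw that is Jw-141, then I(M+2)/I(M) = [C(1,1)·p^0·(1−p)] / p^1 = 1·(1−p)/p = 38.7/100.0 = 0.3870
(1−p)/p = 0.3870/1 = 0.3870  ⇒  p = 1/(1 + 0.3870) = 0.7210
Jw-141: 72.10%, Jw-143: 27.90%.

27.90%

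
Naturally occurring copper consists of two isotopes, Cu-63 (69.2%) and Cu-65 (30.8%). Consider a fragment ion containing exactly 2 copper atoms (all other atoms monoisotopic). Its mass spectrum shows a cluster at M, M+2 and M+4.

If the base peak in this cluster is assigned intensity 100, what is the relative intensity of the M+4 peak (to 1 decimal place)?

19.8

(0.692 + 0.308)^2 gives M 0.4789, M+2 0.4263, M+4 0.0949; the largest is M.
P(M) = C(2,0) × 0.692^2 × 0.308^0 = 1 × 0.478864 × 1.0000 = 0.478864 (base)
P(M+4) = C(2,2) × 0.692^0 × 0.308^2 = 1 × 1.0000 × 0.094864 = 0.094864
Relative intensity = 0.094864 / 0.478864 × 100 = 19.8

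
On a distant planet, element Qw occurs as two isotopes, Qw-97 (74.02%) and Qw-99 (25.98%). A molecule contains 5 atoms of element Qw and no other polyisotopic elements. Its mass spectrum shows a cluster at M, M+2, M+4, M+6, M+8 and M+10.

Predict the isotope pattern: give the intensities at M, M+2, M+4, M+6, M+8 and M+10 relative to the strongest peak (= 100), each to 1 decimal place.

The 5 Qw atoms are independent, so intensities follow the terms of (0.7402 + 0.2598)^5.
P(M) = 0.7402^5 = 0.222201
P(M+2) = 5 × 0.7402^4 × 0.2598^1 = 0.389947
P(M+4) = 10 × 0.7402^3 × 0.2598^2 = 0.273732
P(M+6) = 10 × 0.7402^2 × 0.2598^3 = 0.096076
P(M+8) = 5 × 0.7402^1 × 0.2598^4 = 0.016861
P(M+10) = 0.2598^5 = 0.001184
The M+2 peak is largest (0.389947); scaling to 100 gives 57.0 : 100.0 : 70.2 : 24.6 : 4.3 : 0.3.

57.0 : 100.0 : 70.2 : 24.6 : 4.3 : 0.3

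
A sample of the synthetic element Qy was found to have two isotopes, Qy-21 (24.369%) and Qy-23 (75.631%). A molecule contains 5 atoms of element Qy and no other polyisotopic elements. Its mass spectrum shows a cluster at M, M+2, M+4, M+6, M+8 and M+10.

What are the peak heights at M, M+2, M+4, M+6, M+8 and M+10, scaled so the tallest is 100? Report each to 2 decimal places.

0.22 : 3.35 : 20.76 : 64.44 : 100.00 : 62.07

Each Qy atom is independently Qy-21 (p = 0.24369) or Qy-23 (q = 0.75631); the cluster is the binomial expansion (p + q)^5.
P(M) = 0.24369^5 = 0.000859
P(M+2) = 5 × 0.24369^4 × 0.75631^1 = 0.013336
P(M+4) = 10 × 0.24369^3 × 0.75631^2 = 0.082778
P(M+6) = 10 × 0.24369^2 × 0.75631^3 = 0.256906
P(M+8) = 5 × 0.24369^1 × 0.75631^4 = 0.398664
P(M+10) = 0.75631^5 = 0.247457
The M+8 peak is largest (0.398664); scaling to 100 gives 0.22 : 3.35 : 20.76 : 64.44 : 100.00 : 62.07.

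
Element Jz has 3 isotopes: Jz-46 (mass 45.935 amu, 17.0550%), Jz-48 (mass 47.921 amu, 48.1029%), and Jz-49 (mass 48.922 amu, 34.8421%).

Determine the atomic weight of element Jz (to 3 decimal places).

47.931 amu

Weight each isotope mass by its fractional abundance: 0.170550 × 45.935 + 0.481029 × 47.921 + 0.348421 × 48.922
= 7.8342 + 23.0514 + 17.0455 = 47.9311 amu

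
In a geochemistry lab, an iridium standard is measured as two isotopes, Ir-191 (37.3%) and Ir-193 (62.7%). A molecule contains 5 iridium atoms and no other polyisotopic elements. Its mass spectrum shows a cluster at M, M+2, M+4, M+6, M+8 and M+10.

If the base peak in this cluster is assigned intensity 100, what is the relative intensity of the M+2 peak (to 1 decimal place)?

17.7

(0.373 + 0.627)^5 gives M 0.0072, M+2 0.0607, M+4 0.2040, M+6 0.3429, M+8 0.2882, M+10 0.0969; the largest is M+6.
P(M+6) = C(5,3) × 0.373^2 × 0.627^3 = 10 × 0.139129 × 0.24649188 = 0.342942 (base)
P(M+2) = C(5,1) × 0.373^4 × 0.627^1 = 5 × 0.01935688 × 0.6270 = 0.060684
Relative intensity = 0.060684 / 0.342942 × 100 = 17.7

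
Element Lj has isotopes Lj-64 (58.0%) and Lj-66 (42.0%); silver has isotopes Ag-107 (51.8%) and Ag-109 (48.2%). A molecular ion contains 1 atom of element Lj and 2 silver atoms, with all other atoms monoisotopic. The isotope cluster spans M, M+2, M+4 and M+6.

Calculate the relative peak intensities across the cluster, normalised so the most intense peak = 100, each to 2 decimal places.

38.68 : 100.00 : 85.62 : 24.25

Element Lj pattern (n=1): 0.5800 : 0.4200
Silver pattern (n=2): 0.268324 : 0.499352 : 0.232324
Convolve the two distributions (both contribute in 2-u steps):
  M: 0.5800×0.268324 = 0.155628
  M+2: 0.5800×0.499352 + 0.4200×0.268324 = 0.402320
  M+4: 0.5800×0.232324 + 0.4200×0.499352 = 0.344476
  M+6: 0.4200×0.232324 = 0.097576
Scale to base peak (0.402320) = 100: 38.68 : 100.00 : 85.62 : 24.25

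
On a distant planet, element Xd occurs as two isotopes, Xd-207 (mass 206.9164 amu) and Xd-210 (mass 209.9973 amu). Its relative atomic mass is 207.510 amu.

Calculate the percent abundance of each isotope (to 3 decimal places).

With x = fraction of Xd-207 (so Xd-210 is 1 − x):
206.9164·x + 209.9973·(1 − x) = 207.510
(206.9164 − 209.9973)·x = 207.510 − 209.9973
x = -2.4873 / -3.0809 = 0.80733 → 80.733% Xd-207, 19.267% Xd-210.

Xd-207: 80.733%, Xd-210: 19.267%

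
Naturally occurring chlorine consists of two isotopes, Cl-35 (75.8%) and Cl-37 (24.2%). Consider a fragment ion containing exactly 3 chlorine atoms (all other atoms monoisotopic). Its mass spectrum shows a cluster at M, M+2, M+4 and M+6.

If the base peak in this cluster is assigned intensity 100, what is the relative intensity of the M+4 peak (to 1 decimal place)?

30.6

Binomial terms of (0.758 + 0.242)^3: M 0.4355, M+2 0.4171, M+4 0.1332, M+6 0.0142 → M is the base peak.
P(M) = C(3,0) × 0.758^3 × 0.242^0 = 1 × 0.43551951 × 1.0000 = 0.435520 (base)
P(M+4) = C(3,2) × 0.758^1 × 0.242^2 = 3 × 0.7580 × 0.058564 = 0.133175
Relative intensity = 0.133175 / 0.435520 × 100 = 30.6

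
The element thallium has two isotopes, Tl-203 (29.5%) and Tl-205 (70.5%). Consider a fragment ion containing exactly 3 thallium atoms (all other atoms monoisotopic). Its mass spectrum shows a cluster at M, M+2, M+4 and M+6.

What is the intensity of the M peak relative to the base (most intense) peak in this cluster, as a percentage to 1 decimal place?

Binomial terms of (0.295 + 0.705)^3: M 0.0257, M+2 0.1841, M+4 0.4399, M+6 0.3504 → M+4 is the base peak.
P(M+4) = C(3,2) × 0.295^1 × 0.705^2 = 3 × 0.2950 × 0.497025 = 0.439867 (base)
P(M) = C(3,0) × 0.295^3 × 0.705^0 = 1 × 0.02567237 × 1.0000 = 0.025672
Relative intensity = 0.025672 / 0.439867 × 100 = 5.8

5.8%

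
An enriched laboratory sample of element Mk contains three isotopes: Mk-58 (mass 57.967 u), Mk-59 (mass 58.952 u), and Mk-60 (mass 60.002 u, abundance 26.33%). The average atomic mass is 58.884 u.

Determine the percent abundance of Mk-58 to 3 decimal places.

34.971%

The remaining 73.67% is split between Mk-58 (fraction x) and Mk-59 (fraction 0.7367 − x).
Substituting: 57.967x + 58.952(0.7367 − x) = 43.0854734
(57.967 − 58.952)x = -0.344465  ⇒  x = 0.34971, y = 0.38699
Mk-58: 34.971%, Mk-59: 38.699%.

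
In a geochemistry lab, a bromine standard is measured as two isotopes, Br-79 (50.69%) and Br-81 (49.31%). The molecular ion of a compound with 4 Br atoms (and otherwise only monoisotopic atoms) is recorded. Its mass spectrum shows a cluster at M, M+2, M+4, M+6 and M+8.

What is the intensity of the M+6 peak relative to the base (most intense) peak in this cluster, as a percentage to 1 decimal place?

Binomial terms of (0.5069 + 0.4931)^4: M 0.0660, M+2 0.2569, M+4 0.3749, M+6 0.2431, M+8 0.0591 → M+4 is the base peak.
P(M+4) = C(4,2) × 0.5069^2 × 0.4931^2 = 6 × 0.25694761 × 0.24314761 = 0.374857 (base)
P(M+6) = C(4,3) × 0.5069^1 × 0.4931^3 = 4 × 0.5069 × 0.11989609 = 0.243101
Relative intensity = 0.243101 / 0.374857 × 100 = 64.9

64.9%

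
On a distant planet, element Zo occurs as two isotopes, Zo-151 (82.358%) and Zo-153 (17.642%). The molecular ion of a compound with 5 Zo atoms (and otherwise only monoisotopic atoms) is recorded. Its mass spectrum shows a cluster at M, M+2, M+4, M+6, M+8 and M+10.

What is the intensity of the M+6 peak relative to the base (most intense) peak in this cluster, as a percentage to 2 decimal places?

Binomial terms of (0.82358 + 0.17642)^5: M 0.3789, M+2 0.4058, M+4 0.1739, M+6 0.0372, M+8 0.0040, M+10 0.0002 → M+2 is the base peak.
P(M+2) = C(5,1) × 0.82358^4 × 0.17642^1 = 5 × 0.46006921 × 0.17642 = 0.405827 (base)
P(M+6) = C(5,3) × 0.82358^2 × 0.17642^3 = 10 × 0.67828402 × 0.0054909 = 0.037244
Relative intensity = 0.037244 / 0.405827 × 100 = 9.18

9.18%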